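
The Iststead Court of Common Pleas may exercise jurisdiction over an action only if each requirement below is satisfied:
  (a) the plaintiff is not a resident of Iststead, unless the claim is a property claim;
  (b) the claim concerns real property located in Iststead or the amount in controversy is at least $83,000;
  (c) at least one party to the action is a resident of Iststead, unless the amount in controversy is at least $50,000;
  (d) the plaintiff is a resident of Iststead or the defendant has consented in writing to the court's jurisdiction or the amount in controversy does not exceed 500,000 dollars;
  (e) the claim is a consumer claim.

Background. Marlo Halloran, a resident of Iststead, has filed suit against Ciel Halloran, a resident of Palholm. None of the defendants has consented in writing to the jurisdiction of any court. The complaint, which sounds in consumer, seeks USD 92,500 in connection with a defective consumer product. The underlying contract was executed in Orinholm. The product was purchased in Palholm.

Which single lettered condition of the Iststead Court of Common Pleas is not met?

The Iststead Court of Common Pleas:
  (a) The plaintiff resides in Iststead. The proviso offers no rescue either, since the claim is a consumer claim, not a property claim. Not met.
  (b) The amount in controversy is $92,500, which meets the $83,000 floor, so this disjunct is met. Condition met.
  (c) Marlo Halloran resides in Iststead. Met.
  (d) The plaintiff resides in Iststead, so one alternative holds. Condition met.
  (e) The claim is a consumer claim. Satisfied.
Only condition (a) fails.

(a)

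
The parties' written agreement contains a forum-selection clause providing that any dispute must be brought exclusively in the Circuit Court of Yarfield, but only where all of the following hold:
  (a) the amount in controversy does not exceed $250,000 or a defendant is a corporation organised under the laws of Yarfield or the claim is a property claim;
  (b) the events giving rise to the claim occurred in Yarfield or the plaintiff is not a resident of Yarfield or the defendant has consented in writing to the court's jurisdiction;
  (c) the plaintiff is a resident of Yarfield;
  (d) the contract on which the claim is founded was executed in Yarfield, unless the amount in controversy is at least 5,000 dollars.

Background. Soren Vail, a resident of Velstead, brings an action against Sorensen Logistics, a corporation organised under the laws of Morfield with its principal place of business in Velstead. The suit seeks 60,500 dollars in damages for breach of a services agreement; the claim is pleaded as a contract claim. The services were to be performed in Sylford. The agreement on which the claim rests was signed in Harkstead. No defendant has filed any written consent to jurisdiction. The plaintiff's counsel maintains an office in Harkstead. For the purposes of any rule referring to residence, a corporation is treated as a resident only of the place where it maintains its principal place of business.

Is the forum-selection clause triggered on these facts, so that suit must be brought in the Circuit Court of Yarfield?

The Circuit Court of Yarfield:
  (a) The amount in controversy is $60,500, within the 250,000 dollars ceiling, which satisfies one of the alternatives. Satisfied.
  (b) The plaintiff resides in Velstead, which is not Yarfield, so this disjunct is met. Condition met.
  (c) The plaintiff resides in Velstead, not Yarfield. Not satisfied.
  (d) The contract was executed in Harkstead, not Yarfield. But the amount in controversy is $60,500, which meets the USD 5,000 floor, and the 'unless' clause therefore excuses the requirement. Met.
  → Forum clause is not triggered.

No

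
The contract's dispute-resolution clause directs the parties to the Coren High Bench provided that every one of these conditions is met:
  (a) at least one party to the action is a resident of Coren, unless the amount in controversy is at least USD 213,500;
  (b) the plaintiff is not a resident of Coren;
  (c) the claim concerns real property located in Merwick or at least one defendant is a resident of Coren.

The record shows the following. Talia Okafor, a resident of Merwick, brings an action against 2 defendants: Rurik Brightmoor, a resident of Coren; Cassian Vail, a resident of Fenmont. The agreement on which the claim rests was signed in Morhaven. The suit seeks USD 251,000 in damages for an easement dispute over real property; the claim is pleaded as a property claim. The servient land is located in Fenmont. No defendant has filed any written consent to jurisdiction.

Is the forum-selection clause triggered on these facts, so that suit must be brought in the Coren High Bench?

Yes

The Coren High Bench:
  (a) Rurik Brightmoor resides in Coren. Condition met.
  (b) The plaintiff resides in Merwick, which is not Coren. Satisfied.
  (c) Rurik Brightmoor resides in Coren, so this disjunct is met. Condition met.
  → Forum clause is triggered.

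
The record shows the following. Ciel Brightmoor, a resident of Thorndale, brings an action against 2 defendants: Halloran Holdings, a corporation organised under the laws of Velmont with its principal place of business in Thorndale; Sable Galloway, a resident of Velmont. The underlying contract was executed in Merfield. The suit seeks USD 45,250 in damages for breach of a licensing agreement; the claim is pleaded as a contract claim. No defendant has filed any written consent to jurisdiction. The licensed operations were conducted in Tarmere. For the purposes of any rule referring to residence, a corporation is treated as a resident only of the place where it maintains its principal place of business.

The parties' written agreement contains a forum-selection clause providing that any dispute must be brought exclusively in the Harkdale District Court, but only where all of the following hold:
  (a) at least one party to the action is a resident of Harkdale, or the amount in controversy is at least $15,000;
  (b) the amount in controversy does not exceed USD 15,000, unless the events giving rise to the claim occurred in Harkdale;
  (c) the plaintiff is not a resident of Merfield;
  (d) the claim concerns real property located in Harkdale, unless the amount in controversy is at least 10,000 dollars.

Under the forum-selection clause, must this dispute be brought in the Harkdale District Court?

No

The Harkdale District Court:
  (a) The amount in controversy is USD 45,250, which meets the USD 15,000 floor, so this disjunct is met. Satisfied.
  (b) The amount in controversy is 45,250 dollars, above the 15,000 dollars ceiling. The proviso offers no rescue either, since the operative events occurred in Tarmere, not Harkdale. Not satisfied.
  (c) The plaintiff resides in Thorndale, which is not Merfield. Met.
  (d) The claim does not concern real property. But the amount in controversy is $45,250, which meets the $10,000 floor, and the 'unless' clause therefore excuses the requirement. Satisfied.
  → The clause does not apply.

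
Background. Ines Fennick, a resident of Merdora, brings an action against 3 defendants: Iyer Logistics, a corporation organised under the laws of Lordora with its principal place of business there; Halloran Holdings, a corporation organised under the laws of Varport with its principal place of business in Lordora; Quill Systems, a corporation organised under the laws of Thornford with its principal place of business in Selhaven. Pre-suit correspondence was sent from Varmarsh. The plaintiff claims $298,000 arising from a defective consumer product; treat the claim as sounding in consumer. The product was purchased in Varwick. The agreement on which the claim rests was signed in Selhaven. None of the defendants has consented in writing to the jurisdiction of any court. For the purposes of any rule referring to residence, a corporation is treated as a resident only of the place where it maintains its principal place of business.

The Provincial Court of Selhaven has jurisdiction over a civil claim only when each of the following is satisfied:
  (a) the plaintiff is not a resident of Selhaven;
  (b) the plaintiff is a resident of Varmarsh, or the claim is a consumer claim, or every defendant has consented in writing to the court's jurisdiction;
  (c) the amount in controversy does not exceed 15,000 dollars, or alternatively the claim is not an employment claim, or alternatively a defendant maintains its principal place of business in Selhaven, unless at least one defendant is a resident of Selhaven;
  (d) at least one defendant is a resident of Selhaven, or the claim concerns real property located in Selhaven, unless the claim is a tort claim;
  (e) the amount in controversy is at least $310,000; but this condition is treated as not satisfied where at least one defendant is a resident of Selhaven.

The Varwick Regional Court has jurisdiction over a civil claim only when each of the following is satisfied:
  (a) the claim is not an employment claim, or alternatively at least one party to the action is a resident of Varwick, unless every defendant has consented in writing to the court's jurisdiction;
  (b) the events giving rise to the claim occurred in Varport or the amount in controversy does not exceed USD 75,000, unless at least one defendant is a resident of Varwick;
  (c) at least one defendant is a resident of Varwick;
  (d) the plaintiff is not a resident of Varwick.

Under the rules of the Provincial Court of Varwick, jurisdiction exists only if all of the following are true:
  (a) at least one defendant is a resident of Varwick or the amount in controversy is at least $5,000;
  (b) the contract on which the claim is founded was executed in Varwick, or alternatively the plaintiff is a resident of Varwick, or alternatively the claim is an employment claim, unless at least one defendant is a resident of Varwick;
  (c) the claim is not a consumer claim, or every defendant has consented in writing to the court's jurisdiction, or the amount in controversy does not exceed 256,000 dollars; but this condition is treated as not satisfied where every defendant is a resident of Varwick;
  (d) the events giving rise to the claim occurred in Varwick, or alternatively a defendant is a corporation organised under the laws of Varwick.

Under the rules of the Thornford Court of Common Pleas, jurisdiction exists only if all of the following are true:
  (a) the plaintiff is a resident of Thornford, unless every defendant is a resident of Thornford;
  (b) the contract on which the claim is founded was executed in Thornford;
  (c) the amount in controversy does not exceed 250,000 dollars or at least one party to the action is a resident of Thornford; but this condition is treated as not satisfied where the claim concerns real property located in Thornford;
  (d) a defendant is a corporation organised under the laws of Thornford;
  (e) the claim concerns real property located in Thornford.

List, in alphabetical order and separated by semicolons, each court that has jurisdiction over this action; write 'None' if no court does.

The Provincial Court of Selhaven:
  (a) The plaintiff resides in Merdora, which is not Selhaven. Met.
  (b) The claim is a consumer claim, so this disjunct is met. Condition met.
  (c) The claim is a consumer claim, not an employment claim, so this disjunct is met. Satisfied.
  (d) Quill Systems resides in Selhaven — that alternative is enough. Met.
  (e) The amount in controversy is 298,000 dollars, below the $310,000 floor. Fails.
  → Not every requirement is met — no jurisdiction.
The Varwick Regional Court:
  (a) The claim is a consumer claim, not an employment claim, so one alternative holds. Satisfied.
  (b) The operative events occurred in Varwick, not Varport; the amount in controversy is USD 298,000, above the USD 75,000 ceiling — every alternative fails. The proviso offers no rescue either, since no defendant resides in Varwick (they reside in Lordora, Lordora, Selhaven). Condition not met.
  (c) No defendant resides in Varwick (they reside in Lordora, Lordora, Selhaven). Fails.
  (d) The plaintiff resides in Merdora, which is not Varwick. Met.
  → At least one condition fails; no jurisdiction.
The Provincial Court of Varwick:
  (a) The amount in controversy is 298,000 dollars, which meets the 5,000 dollars floor, which satisfies one of the alternatives. Satisfied.
  (b) The contract was executed in Selhaven, not Varwick; the plaintiff resides in Merdora, not Varwick; the claim is a consumer claim, not an employment claim — none of the alternatives is met. The proviso offers no rescue either, since no defendant resides in Varwick (they reside in Lordora, Lordora, Selhaven). Condition not met.
  (c) The claim is a consumer claim; no such written consent has been filed; the amount in controversy is USD 298,000, above the 256,000 dollars ceiling — none of the alternatives is met. Condition not met.
  (d) The operative events occurred in Varwick, so this disjunct is met. Met.
  → At least one condition fails; no jurisdiction.
The Thornford Court of Common Pleas:
  (a) The plaintiff resides in Merdora, not Thornford. The proviso offers no rescue either, since the defendants reside as follows — Iyer Logistics in Lordora, Halloran Holdings in Lordora, Quill Systems in Selhaven — not all in Thornford. Fails.
  (b) The contract was executed in Selhaven, not Thornford. Not satisfied.
  (c) The amount in controversy is $298,000, above the USD 250,000 ceiling; no party resides in Thornford — none of the alternatives is met. Condition not met.
  (d) Quill Systems is organised under the laws of Thornford. Satisfied.
  (e) The claim does not concern real property. Condition not met.
  → The court lacks jurisdiction.

None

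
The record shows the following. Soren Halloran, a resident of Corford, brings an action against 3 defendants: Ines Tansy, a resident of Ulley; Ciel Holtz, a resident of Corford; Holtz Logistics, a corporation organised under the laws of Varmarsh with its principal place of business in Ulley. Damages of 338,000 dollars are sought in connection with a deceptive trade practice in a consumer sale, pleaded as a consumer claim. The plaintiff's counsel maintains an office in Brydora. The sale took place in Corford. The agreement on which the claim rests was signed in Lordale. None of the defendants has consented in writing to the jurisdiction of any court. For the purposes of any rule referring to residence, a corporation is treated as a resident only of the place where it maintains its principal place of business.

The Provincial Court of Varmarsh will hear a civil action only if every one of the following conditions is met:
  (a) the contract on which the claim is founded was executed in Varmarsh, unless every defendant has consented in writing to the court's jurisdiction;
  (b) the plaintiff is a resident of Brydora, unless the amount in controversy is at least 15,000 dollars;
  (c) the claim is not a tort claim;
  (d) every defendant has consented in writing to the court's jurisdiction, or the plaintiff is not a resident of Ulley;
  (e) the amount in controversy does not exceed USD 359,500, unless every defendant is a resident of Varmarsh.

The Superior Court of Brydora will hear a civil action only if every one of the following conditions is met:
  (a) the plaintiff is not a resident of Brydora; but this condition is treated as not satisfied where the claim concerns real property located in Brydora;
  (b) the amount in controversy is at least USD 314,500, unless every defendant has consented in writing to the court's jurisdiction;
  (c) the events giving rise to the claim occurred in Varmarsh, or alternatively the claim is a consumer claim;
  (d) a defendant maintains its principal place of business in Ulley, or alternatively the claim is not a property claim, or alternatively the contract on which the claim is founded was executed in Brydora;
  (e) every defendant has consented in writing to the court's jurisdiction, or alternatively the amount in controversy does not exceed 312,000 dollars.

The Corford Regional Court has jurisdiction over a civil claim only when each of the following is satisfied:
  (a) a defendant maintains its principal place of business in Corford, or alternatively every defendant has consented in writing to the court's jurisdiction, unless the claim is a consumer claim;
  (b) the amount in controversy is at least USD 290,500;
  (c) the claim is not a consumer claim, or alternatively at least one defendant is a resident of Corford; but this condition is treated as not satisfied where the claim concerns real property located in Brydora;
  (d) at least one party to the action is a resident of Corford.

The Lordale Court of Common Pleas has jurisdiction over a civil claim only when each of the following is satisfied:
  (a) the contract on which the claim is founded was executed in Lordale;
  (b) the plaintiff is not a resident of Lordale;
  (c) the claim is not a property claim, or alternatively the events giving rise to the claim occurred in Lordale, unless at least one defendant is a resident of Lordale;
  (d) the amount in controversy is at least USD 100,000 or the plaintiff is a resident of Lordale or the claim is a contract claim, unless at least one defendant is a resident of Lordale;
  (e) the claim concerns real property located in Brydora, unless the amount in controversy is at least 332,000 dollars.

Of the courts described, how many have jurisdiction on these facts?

2

The Provincial Court of Varmarsh:
  (a) The contract was executed in Lordale, not Varmarsh. And no such written consent has been filed, so the proviso does not save it. Fails.
  (b) The plaintiff resides in Corford, not Brydora. But the amount in controversy is $338,000, which meets the $15,000 floor, and the 'unless' clause therefore excuses the requirement. Satisfied.
  (c) The claim is a consumer claim, not a tort claim. Satisfied.
  (d) The plaintiff resides in Corford, which is not Ulley, so this disjunct is met. Satisfied.
  (e) The amount in controversy is 338,000 dollars, within the 359,500 dollars ceiling. Satisfied.
  → At least one condition fails; no jurisdiction.
The Superior Court of Brydora:
  (a) The plaintiff resides in Corford, which is not Brydora. And the carve-out is inapplicable — the claim does not concern real property. Satisfied.
  (b) The amount in controversy is USD 338,000, which meets the $314,500 floor. Satisfied.
  (c) The claim is a consumer claim, so this disjunct is met. Condition met.
  (d) Holtz Logistics has its principal place of business in Ulley, which satisfies one of the alternatives. Met.
  (e) No such written consent has been filed; the amount in controversy is 338,000 dollars, above the $312,000 ceiling — no alternative holds. Not satisfied.
  → Not every requirement is met — no jurisdiction.
The Corford Regional Court:
  (a) The corporate defendant(s) have their principal place of business in Ulley, not Corford; no such written consent has been filed — no alternative holds. However, the claim is a consumer claim, so the 'unless' proviso supplies this condition. Satisfied.
  (b) The amount in controversy is $338,000, which meets the $290,500 floor. Condition met.
  (c) Ciel Holtz resides in Corford, so one alternative holds. And the carve-out is inapplicable — the claim does not concern real property. Satisfied.
  (d) Soren Halloran resides in Corford. Met.
  → The court has jurisdiction.
The Lordale Court of Common Pleas:
  (a) The contract was executed in Lordale. Condition met.
  (b) The plaintiff resides in Corford, which is not Lordale. Condition met.
  (c) The claim is a consumer claim, not a property claim, so this disjunct is met. Met.
  (d) The amount in controversy is 338,000 dollars, which meets the $100,000 floor, so one alternative holds. Met.
  (e) The claim does not concern real property. The proviso rescues it, though: the amount in controversy is $338,000, which meets the 332,000 dollars floor. Satisfied.
  → The court has jurisdiction.
Courts with jurisdiction: the Corford Regional Court, the Lordale Court of Common Pleas — 2 in total.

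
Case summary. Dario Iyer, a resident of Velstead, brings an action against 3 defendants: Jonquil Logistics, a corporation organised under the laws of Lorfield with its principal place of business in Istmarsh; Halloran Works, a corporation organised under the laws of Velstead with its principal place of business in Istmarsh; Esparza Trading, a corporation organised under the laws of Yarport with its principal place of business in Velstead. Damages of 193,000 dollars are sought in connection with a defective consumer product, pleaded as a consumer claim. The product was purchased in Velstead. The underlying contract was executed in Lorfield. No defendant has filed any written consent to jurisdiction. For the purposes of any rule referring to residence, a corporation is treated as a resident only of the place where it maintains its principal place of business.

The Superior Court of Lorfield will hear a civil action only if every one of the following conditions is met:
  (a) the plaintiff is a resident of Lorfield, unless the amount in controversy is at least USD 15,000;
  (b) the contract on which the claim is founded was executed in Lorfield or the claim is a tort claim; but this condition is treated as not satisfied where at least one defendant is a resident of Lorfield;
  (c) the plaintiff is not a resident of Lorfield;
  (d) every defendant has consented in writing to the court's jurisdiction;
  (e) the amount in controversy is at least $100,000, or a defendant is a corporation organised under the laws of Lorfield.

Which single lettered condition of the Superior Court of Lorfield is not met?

The Superior Court of Lorfield:
  (a) The plaintiff resides in Velstead, not Lorfield. But the amount in controversy is USD 193,000, which meets the $15,000 floor, and the 'unless' clause therefore excuses the requirement. Condition met.
  (b) The contract was executed in Lorfield, so this disjunct is met. And the carve-out is inapplicable — no defendant resides in Lorfield (they reside in Istmarsh, Istmarsh, Velstead). Met.
  (c) The plaintiff resides in Velstead, which is not Lorfield. Condition met.
  (d) No such written consent has been filed. Not met.
  (e) The amount in controversy is 193,000 dollars, which meets the 100,000 dollars floor — that alternative is enough. Condition met.
Only condition (d) fails.

(d)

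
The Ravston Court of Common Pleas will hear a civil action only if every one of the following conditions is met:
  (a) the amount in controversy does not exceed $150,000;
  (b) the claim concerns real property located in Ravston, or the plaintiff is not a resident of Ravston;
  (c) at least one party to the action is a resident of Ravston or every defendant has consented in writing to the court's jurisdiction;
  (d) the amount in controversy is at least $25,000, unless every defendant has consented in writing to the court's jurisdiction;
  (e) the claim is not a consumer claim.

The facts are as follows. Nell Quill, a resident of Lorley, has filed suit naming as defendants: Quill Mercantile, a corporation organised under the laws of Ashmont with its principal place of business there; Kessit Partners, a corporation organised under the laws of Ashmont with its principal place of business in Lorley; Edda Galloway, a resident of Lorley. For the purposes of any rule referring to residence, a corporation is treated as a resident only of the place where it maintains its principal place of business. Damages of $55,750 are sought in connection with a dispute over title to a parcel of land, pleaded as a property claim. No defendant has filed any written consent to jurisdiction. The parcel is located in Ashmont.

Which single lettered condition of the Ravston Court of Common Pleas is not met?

(c)

The Ravston Court of Common Pleas:
  (a) The amount in controversy is USD 55,750, within the $150,000 ceiling. Satisfied.
  (b) The plaintiff resides in Lorley, which is not Ravston, which satisfies one of the alternatives. Met.
  (c) No party resides in Ravston; no such written consent has been filed — every alternative fails. Not satisfied.
  (d) The amount in controversy is USD 55,750, which meets the 25,000 dollars floor. Satisfied.
  (e) The claim is a property claim, not a consumer claim. Condition met.
Only condition (c) fails.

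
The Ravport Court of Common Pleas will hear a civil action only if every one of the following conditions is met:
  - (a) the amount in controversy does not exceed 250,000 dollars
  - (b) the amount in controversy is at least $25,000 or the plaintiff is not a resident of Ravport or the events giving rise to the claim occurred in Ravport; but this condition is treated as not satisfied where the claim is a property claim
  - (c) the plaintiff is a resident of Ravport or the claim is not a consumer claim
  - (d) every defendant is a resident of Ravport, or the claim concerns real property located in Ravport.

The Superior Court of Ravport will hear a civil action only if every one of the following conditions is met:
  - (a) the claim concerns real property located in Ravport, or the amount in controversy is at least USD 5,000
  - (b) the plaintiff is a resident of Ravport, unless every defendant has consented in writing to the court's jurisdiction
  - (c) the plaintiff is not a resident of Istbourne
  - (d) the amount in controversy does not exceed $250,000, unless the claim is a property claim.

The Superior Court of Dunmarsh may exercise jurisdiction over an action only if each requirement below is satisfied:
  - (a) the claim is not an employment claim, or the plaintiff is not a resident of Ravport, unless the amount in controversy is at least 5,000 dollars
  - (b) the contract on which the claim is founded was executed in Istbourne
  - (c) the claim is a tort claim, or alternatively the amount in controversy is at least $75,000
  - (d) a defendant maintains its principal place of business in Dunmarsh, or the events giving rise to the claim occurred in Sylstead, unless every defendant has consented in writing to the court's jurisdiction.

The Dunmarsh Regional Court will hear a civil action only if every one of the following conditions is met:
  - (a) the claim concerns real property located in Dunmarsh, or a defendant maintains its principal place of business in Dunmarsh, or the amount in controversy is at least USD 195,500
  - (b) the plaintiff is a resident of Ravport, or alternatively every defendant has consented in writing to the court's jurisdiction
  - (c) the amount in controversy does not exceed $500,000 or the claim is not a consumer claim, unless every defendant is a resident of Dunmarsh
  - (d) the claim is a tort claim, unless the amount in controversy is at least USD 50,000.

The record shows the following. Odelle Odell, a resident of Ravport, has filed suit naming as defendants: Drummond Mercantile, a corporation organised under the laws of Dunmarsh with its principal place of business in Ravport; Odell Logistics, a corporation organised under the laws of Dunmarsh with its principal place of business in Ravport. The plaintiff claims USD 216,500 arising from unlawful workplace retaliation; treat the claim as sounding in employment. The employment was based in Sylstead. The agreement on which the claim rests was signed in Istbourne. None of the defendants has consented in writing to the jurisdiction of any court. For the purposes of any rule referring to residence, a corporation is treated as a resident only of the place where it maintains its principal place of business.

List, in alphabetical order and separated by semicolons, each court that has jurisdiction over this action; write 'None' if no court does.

the Dunmarsh Regional Court; the Ravport Court of Common Pleas; the Superior Court of Dunmarsh; the Superior Court of Ravport

The Ravport Court of Common Pleas:
  (a) The amount in controversy is USD 216,500, within the 250,000 dollars ceiling. Condition met.
  (b) The amount in controversy is $216,500, which meets the $25,000 floor, so this disjunct is met. And the carve-out is inapplicable — the claim is an employment claim, not a property claim. Condition met.
  (c) The plaintiff resides in Ravport — that alternative is enough. Satisfied.
  (d) The defendants reside as follows — Drummond Mercantile in Ravport, Odell Logistics in Ravport — all in Ravport — that alternative is enough. Met.
  → The court has jurisdiction.
The Superior Court of Ravport:
  (a) The amount in controversy is $216,500, which meets the 5,000 dollars floor, so one alternative holds. Condition met.
  (b) The plaintiff resides in Ravport. Satisfied.
  (c) The plaintiff resides in Ravport, which is not Istbourne. Met.
  (d) The amount in controversy is 216,500 dollars, within the $250,000 ceiling. Satisfied.
  → Every requirement is satisfied — jurisdiction.
The Superior Court of Dunmarsh:
  (a) The claim is an employment claim; the plaintiff resides in Ravport — none of the alternatives is met. But the amount in controversy is $216,500, which meets the 5,000 dollars floor, and the 'unless' clause therefore excuses the requirement. Met.
  (b) The contract was executed in Istbourne. Satisfied.
  (c) The amount in controversy is USD 216,500, which meets the USD 75,000 floor, which satisfies one of the alternatives. Satisfied.
  (d) The operative events occurred in Sylstead, so one alternative holds. Condition met.
  → Every requirement is satisfied — jurisdiction.
The Dunmarsh Regional Court:
  (a) The amount in controversy is $216,500, which meets the USD 195,500 floor, so one alternative holds. Satisfied.
  (b) The plaintiff resides in Ravport, so one alternative holds. Satisfied.
  (c) The amount in controversy is 216,500 dollars, within the $500,000 ceiling — that alternative is enough. Met.
  (d) The claim is an employment claim, not a tort claim. However, the amount in controversy is USD 216,500, which meets the $50,000 floor, so the 'unless' proviso supplies this condition. Met.
  → All conditions met; jurisdiction exists.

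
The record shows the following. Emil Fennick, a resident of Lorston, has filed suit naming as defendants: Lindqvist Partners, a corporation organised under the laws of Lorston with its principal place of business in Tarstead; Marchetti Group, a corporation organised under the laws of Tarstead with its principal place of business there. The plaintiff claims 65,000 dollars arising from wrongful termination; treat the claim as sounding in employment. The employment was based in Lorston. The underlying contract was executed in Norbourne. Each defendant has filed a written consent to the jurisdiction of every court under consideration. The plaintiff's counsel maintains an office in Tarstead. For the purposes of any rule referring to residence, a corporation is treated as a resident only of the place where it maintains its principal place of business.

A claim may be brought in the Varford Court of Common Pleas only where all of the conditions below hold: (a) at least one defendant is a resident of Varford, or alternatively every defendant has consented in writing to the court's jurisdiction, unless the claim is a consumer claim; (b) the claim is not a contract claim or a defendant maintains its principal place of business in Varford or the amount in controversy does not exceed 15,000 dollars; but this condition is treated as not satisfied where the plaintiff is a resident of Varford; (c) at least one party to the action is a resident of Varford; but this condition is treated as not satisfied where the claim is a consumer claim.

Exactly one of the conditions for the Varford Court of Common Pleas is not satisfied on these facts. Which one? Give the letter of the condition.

(c)

The Varford Court of Common Pleas:
  (a) Every defendant has filed written consent, so this disjunct is met. Condition met.
  (b) The claim is an employment claim, not a contract claim, which satisfies one of the alternatives. And the carve-out is inapplicable — the plaintiff resides in Lorston, not Varford. Condition met.
  (c) No party resides in Varford. Not met.
Only condition (c) fails.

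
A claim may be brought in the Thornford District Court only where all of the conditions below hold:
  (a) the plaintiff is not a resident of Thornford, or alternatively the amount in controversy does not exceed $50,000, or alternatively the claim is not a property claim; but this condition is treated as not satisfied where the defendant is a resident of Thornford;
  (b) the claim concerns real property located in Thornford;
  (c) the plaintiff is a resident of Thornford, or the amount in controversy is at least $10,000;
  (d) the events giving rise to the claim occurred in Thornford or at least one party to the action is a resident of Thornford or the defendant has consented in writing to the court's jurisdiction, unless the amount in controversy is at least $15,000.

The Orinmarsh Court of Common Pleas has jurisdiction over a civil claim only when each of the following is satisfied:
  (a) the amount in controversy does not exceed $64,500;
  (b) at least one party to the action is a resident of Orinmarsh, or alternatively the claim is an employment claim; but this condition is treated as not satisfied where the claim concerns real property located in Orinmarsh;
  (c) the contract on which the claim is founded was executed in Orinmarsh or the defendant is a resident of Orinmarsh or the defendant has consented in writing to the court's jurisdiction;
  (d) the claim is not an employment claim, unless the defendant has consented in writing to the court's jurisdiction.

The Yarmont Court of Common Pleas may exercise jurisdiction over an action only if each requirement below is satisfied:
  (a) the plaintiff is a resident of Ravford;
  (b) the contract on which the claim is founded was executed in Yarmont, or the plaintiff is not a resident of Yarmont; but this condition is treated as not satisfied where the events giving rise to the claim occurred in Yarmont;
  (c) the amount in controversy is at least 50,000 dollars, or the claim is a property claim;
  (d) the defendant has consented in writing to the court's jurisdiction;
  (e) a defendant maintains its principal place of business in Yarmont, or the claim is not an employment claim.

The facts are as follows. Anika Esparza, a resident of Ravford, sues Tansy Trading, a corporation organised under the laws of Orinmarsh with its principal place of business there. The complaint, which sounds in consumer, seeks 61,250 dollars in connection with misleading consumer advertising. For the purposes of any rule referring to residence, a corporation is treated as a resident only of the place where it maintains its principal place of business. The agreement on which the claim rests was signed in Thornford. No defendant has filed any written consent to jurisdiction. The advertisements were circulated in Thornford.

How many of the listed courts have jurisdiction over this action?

The Thornford District Court:
  (a) The plaintiff resides in Ravford, which is not Thornford, so one alternative holds. And the carve-out is inapplicable — the defendant resides in Orinmarsh, not Thornford. Satisfied.
  (b) The claim does not concern real property. Fails.
  (c) The amount in controversy is $61,250, which meets the $10,000 floor, which satisfies one of the alternatives. Satisfied.
  (d) The operative events occurred in Thornford — that alternative is enough. Met.
  → Not every requirement is met — no jurisdiction.
The Orinmarsh Court of Common Pleas:
  (a) The amount in controversy is 61,250 dollars, within the 64,500 dollars ceiling. Met.
  (b) Tansy Trading resides in Orinmarsh — that alternative is enough. And the carve-out is inapplicable — the claim does not concern real property. Satisfied.
  (c) The defendant resides in Orinmarsh, so one alternative holds. Satisfied.
  (d) The claim is a consumer claim, not an employment claim. Satisfied.
  → All conditions met; jurisdiction exists.
The Yarmont Court of Common Pleas:
  (a) The plaintiff resides in Ravford. Condition met.
  (b) The plaintiff resides in Ravford, which is not Yarmont, so this disjunct is met. And the carve-out is inapplicable — the operative events occurred in Thornford, not Yarmont. Satisfied.
  (c) The amount in controversy is $61,250, which meets the 50,000 dollars floor, which satisfies one of the alternatives. Met.
  (d) No such written consent has been filed. Not met.
  (e) The claim is a consumer claim, not an employment claim, so this disjunct is met. Met.
  → No jurisdiction.
Courts with jurisdiction: the Orinmarsh Court of Common Pleas — 1 in total.

1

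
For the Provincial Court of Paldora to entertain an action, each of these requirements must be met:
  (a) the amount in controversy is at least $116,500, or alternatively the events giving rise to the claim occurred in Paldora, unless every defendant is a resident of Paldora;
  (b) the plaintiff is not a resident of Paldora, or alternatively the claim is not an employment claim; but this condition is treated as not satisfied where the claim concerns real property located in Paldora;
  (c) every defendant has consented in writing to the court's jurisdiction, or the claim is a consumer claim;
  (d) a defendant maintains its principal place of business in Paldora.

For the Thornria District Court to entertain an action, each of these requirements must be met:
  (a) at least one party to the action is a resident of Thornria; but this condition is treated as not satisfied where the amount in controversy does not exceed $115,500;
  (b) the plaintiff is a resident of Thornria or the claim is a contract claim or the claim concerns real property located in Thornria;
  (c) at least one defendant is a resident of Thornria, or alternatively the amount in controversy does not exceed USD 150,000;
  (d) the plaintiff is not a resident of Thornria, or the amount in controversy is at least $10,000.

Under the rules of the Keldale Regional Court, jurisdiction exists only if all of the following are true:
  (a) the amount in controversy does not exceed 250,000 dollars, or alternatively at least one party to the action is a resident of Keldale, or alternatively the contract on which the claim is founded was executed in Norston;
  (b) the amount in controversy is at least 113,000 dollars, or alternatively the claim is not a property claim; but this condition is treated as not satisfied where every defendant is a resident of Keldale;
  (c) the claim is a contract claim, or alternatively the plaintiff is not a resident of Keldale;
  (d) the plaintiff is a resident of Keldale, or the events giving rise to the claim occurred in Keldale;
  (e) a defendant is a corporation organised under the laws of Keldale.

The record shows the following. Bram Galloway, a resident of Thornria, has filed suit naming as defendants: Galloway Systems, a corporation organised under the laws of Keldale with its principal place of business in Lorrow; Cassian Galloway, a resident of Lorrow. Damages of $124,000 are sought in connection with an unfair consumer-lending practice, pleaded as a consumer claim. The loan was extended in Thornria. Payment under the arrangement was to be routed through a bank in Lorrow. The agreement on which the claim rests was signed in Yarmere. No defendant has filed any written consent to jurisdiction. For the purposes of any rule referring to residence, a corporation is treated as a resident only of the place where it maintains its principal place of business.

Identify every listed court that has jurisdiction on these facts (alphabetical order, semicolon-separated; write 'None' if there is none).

the Thornria District Court

The Provincial Court of Paldora:
  (a) The amount in controversy is $124,000, which meets the 116,500 dollars floor, so one alternative holds. Satisfied.
  (b) The plaintiff resides in Thornria, which is not Paldora, which satisfies one of the alternatives. The exception is not triggered, since the claim does not concern real property. Met.
  (c) The claim is a consumer claim, which satisfies one of the alternatives. Met.
  (d) The corporate defendant(s) have their principal place of business in Lorrow, not Paldora. Not met.
  → No jurisdiction.
The Thornria District Court:
  (a) Bram Galloway resides in Thornria. The exception is not triggered, since the amount in controversy is 124,000 dollars, above the USD 115,500 ceiling. Condition met.
  (b) The plaintiff resides in Thornria — that alternative is enough. Condition met.
  (c) The amount in controversy is $124,000, within the 150,000 dollars ceiling, which satisfies one of the alternatives. Met.
  (d) The amount in controversy is USD 124,000, which meets the $10,000 floor, so one alternative holds. Condition met.
  → All conditions met; jurisdiction exists.
The Keldale Regional Court:
  (a) The amount in controversy is USD 124,000, within the USD 250,000 ceiling, so this disjunct is met. Satisfied.
  (b) The amount in controversy is USD 124,000, which meets the USD 113,000 floor, so one alternative holds. And the carve-out is inapplicable — the defendants reside as follows — Galloway Systems in Lorrow, Cassian Galloway in Lorrow — not all in Keldale. Condition met.
  (c) The plaintiff resides in Thornria, which is not Keldale — that alternative is enough. Met.
  (d) The plaintiff resides in Thornria, not Keldale; the operative events occurred in Thornria, not Keldale — no alternative holds. Condition not met.
  (e) Galloway Systems is organised under the laws of Keldale. Satisfied.
  → Not every requirement is met — no jurisdiction.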